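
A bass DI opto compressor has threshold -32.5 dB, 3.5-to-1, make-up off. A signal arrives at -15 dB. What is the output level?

-27.5 dB

Overshoot: -15 − (-32.5) = 17.5 dB.
The 17.5 dB excess becomes 5 dB after 3.5:1 reduction.
So the level is -32.5 + 5 = -27.5 dB.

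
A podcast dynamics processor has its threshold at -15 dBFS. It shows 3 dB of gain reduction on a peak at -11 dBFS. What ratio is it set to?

Input overshoot = -11 − (-15) = 4 dB.
Output overshoot = 4 − 3 = 1 dB.
Ratio = input overshoot / output overshoot = 4 / 1 = 4.

4:1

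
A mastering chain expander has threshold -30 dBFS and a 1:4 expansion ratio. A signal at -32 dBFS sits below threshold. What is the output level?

Below threshold, a 1:4 expander applies gain = (4−1)×(T − x) of attenuation.
(4−1) × 2 = 6 dB, so output = -32 − 6 = -38 dBFS.

-38 dBFS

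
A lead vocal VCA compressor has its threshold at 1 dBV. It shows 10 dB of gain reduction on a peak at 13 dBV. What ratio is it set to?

6:1

Input overshoot = 13 − 1 = 12 dB.
Output overshoot = 12 − 10 = 2 dB.
Ratio = input overshoot / output overshoot = 12 / 2 = 6.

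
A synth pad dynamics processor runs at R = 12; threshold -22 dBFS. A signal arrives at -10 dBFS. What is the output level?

Overshoot: -10 − (-22) = 12 dB.
12:1 compression reduces that to 12/12 = 1 dB over.
Output = -22 + 1 = -21 dBFS.

-21 dBFS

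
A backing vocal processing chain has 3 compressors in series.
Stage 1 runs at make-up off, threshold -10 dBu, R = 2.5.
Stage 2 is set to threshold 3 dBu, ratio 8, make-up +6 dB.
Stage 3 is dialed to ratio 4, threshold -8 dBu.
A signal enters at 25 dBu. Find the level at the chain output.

-3.71875 dBu

Stage 1: 25 dBu is 35 dB over -10 dBu; at 2.5:1 that becomes 14 dB over, giving 4 dBu.
Stage 2: 4 dBu is 1 dB over 3 dBu; at 8:1 that becomes 0.125 dB over, giving 3.125 dBu; +6 dB make-up → 9.125 dBu.
Stage 3: 17.125 dB above -8 dBu, reduced 4:1 to 4.28125 dB above → -3.71875 dBu.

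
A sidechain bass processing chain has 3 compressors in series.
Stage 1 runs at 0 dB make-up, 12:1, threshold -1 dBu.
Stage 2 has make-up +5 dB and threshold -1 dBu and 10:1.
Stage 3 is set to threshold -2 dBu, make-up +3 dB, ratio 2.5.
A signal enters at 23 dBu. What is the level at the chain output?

Stage 1: 24 dB above -1 dBu, reduced 12:1 to 2 dB above → 1 dBu.
Stage 2: overshoot 2 dB → 2/10 = 0.2 dB → -0.8 dBu; +5 dB make-up → 4.2 dBu.
Stage 3: overshoot 6.2 dB → 6.2/2.5 = 2.48 dB → 0.48 dBu; +3 dB make-up → 3.48 dBu.

3.48 dBu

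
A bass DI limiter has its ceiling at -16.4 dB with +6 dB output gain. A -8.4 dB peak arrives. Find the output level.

A brickwall limiter is an ∞:1 compressor: any input above the ceiling is clamped to -16.4 dB.
Output gain then adds 6 dB: -16.4 + 6 = -10.4 dB.

-10.4 dB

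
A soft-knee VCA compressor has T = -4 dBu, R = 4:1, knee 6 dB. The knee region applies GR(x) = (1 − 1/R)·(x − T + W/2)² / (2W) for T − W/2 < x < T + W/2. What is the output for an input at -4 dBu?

-4.5625 dBu

x − T + W/2 = -4 − (-4) + 3 = 3.
GR = (1 − 1/4) × 3² / 12 = 0.75 × 9 / 12 = 0.5625 dB.
Output = -4 − 0.5625 = -4.5625 dBu.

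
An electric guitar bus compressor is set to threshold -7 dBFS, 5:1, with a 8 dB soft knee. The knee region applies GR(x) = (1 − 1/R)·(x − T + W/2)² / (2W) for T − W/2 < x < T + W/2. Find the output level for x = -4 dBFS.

-6.45 dBFS

x − T + W/2 = -4 − (-7) + 4 = 7.
GR = (1 − 1/5) × 7² / 16 = 0.8 × 49 / 16 = 2.45 dB.
Output = -4 − 2.45 = -6.45 dBFS.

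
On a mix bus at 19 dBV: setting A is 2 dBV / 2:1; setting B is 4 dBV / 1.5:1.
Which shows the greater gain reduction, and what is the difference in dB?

A, by 3.5 dB

A: overshoot 17 dB → output overshoot 8.5 dB → GR 8.5 dB.
B: overshoot 15 dB → output overshoot 10 dB → GR 5 dB.
A applies 3.5 dB more gain reduction.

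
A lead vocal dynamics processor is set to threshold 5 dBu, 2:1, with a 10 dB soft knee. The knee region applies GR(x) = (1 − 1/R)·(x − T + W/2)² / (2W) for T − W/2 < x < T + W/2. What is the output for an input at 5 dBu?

4.375 dBu

x − T + W/2 = 5 − 5 + 5 = 5.
GR = (1 − 1/2) × 5² / 20 = 0.5 × 25 / 20 = 0.625 dB.
Output = 5 − 0.625 = 4.375 dBu.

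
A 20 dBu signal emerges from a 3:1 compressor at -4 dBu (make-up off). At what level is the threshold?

Let T be the threshold. Output overshoot = (input overshoot)/R, so -4 − T = (20 − T)/3.
3·(-4 − T) = 20 − T → 2·T = -12 − 20 = -32.
T = -32/2 = -16 dBu.

-16 dBu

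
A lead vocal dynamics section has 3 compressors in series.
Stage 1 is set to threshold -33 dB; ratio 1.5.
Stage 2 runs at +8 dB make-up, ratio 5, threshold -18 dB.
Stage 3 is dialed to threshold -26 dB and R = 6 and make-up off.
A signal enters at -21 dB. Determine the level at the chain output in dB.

Stage 1: -21 dB is 12 dB over -33 dB; at 1.5:1 that becomes 8 dB over, giving -25 dB.
Stage 2: -25 dB is at or below the -18 dB threshold — no compression; make-up brings it to -17 dB.
Stage 3: -17 dB is 9 dB over -26 dB; at 6:1 that becomes 1.5 dB over, giving -24.5 dB.

-24.5 dB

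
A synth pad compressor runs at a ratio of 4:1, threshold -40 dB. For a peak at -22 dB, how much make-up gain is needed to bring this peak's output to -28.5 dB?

7 dB

Overshoot 18 dB → 18/4 = 4.5 dB after compression, so the compressed level is -40 + 4.5 = -35.5 dB.
Make-up = target − compressed = -28.5 − (-35.5) = 7 dB.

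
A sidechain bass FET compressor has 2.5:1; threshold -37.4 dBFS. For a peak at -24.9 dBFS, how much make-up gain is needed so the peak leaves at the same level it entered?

Overshoot 12.5 dB → 12.5/2.5 = 5 dB after compression, so the compressed level is -37.4 + 5 = -32.4 dBFS.
Make-up = target − compressed = -24.9 − (-32.4) = 7.5 dB.

7.5 dB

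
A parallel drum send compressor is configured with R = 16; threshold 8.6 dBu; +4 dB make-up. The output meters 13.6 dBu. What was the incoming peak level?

Remove make-up: 13.6 − 4 = 9.6 dBu.
The compressed level sits 9.6 − 8.6 = 1 dB over threshold.
Before 16:1 compression the overshoot was 1 × 16 = 16 dB, so input = 8.6 + 16 = 24.6 dBu.

24.6 dBu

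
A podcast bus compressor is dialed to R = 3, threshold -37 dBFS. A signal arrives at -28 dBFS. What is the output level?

-34 dBFS

The input is 9 dB above the -37 dBFS threshold.
3:1 compression reduces that to 9/3 = 3 dB over.
That puts the output at -34 dBFS.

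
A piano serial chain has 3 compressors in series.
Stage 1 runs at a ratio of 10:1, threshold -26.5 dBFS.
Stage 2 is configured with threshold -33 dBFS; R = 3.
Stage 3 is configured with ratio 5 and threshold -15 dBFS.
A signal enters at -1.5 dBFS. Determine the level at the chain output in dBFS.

-30 dBFS

Stage 1: 25 dB above -26.5 dBFS, reduced 10:1 to 2.5 dB above → -24 dBFS.
Stage 2: 9 dB above -33 dBFS, reduced 3:1 to 3 dB above → -30 dBFS.
Stage 3: -30 dBFS is at or below the -15 dBFS threshold — no compression; output -30 dBFS.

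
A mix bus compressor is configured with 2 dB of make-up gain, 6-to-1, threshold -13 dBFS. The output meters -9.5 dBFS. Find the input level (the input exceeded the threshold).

-4 dBFS

Remove make-up: -9.5 − 2 = -11.5 dBFS.
The compressed level sits -11.5 − (-13) = 1.5 dB over threshold.
Input overshoot = R × output overshoot = 9 dB → input = -13 + 9 = -4 dBFS.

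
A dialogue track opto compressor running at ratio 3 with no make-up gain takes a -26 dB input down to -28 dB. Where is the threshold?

-29 dB

Gain reduction = -26 − (-28) = 2 dB; output overshoot = GR / (R − 1) = 2 / 2 = 1 dB.
Threshold = output − output overshoot = -28 − 1 = -29 dB.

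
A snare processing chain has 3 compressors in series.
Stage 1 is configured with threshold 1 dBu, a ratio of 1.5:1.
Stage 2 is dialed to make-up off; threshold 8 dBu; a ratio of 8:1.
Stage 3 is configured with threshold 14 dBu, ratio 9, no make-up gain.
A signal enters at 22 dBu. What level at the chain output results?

Stage 1: 21 dB above 1 dBu, reduced 1.5:1 to 14 dB above → 15 dBu.
Stage 2: 7 dB above 8 dBu, reduced 8:1 to 0.875 dB above → 8.875 dBu.
Stage 3: 8.875 dBu ≤ 14 dBu, so stage 3 doesn't engage; output 8.875 dBu.

8.875 dBu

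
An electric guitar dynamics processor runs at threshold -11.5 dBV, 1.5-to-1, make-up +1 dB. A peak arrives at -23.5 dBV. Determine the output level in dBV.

-22.5 dBV

-23.5 dBV is 12 dB below the -11.5 dBV threshold, so no gain reduction is applied.
Make-up gain adds 1 dB: -23.5 + 1 = -22.5 dBV.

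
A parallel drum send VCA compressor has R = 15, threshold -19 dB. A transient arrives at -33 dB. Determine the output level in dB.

-33 dB

-33 dB is 14 dB below the -19 dB threshold, so no gain reduction is applied.
Output = input = -33 dB.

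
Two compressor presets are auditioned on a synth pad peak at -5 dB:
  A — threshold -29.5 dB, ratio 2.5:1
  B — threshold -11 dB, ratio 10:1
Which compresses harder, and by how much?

A, by 9.3 dB

A: overshoot 24.5 dB → output overshoot 9.8 dB → GR 14.7 dB.
B: overshoot 6 dB → output overshoot 0.6 dB → GR 5.4 dB.
A applies 9.3 dB more gain reduction.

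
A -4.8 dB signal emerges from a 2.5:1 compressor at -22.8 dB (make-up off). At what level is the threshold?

Input is 30 dB above T (since output overshoot × R = input overshoot: (-22.8 − T)·2.5 = -4.8 − T gives T = -34.8 dB).
Check: -34.8 + (-4.8 − (-34.8))/2.5 = -34.8 + 12 = -22.8 dB. ✓

-34.8 dB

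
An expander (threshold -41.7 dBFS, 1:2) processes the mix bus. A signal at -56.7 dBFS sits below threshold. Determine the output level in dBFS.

The input is 15 dB below the -41.7 dBFS threshold.
A 1:2 expander multiplies undershoot by 2: 15 × 2 = 30 dB below threshold.
Output = -41.7 − 30 = -71.7 dBFS.

-71.7 dBFS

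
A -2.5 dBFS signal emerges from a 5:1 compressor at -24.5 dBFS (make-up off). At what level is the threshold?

Input is 27.5 dB above T (since output overshoot × R = input overshoot: (-24.5 − T)·5 = -2.5 − T gives T = -30 dBFS).
Check: -30 + (-2.5 − (-30))/5 = -30 + 5.5 = -24.5 dBFS. ✓

-30 dBFS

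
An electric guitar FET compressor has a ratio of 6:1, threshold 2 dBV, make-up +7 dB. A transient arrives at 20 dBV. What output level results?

12 dBV

Overshoot: 20 − 2 = 18 dB.
The 18 dB excess becomes 3 dB after 6:1 reduction.
That puts the output at 5 dBV; make-up adds 7 dB, giving 12 dBV.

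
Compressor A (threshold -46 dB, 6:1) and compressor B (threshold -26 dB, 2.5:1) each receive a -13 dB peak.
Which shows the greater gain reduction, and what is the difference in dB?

A, by 19.7 dB

A: 33 dB over, compressed to 5.5 dB over, so 27.5 dB of GR.
B: 13 dB over, compressed to 5.2 dB over, so 7.8 dB of GR.
A applies 19.7 dB more gain reduction.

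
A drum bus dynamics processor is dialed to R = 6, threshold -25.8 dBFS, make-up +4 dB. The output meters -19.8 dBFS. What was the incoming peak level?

Before make-up, the level was -19.8 − 4 = -23.8 dBFS.
Post-compression overshoot = -23.8 − (-25.8) = 2 dB.
Before 6:1 compression the overshoot was 2 × 6 = 12 dB, so input = -25.8 + 12 = -13.8 dBFS.

-13.8 dBFS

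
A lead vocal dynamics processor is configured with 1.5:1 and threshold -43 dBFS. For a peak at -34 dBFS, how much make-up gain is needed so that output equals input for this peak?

The peak compresses to -43 + 9/1.5 = -37 dBFS.
To reach -34 dBFS requires -34 − (-37) = 3 dB of make-up.

3 dB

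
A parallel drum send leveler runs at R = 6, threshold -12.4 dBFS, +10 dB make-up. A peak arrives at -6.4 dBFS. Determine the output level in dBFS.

The input is 6 dB above the -12.4 dBFS threshold.
The 6 dB excess becomes 1 dB after 6:1 reduction.
So the level is -12.4 + 1 = -11.4 dBFS; make-up adds 10 dB, giving -1.4 dBFS.

-1.4 dBFS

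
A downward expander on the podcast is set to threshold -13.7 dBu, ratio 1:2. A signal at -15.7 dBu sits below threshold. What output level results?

-17.7 dBu

Below threshold, a 1:2 expander applies gain = (2−1)×(T − x) of attenuation.
(2−1) × 2 = 2 dB, so output = -15.7 − 2 = -17.7 dBu.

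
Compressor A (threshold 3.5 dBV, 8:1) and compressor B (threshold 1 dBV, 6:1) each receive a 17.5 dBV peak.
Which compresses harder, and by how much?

A: GR = 14 − 14/8 = 12.25 dB.
B: GR = 16.5 − 16.5/6 = 13.75 dB.
B reduces 1.5 dB more.

B, by 1.5 dB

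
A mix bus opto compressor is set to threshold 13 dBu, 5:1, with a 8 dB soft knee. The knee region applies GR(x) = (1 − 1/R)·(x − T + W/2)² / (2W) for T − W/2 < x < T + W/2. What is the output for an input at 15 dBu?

13.2 dBu

x − T + W/2 = 15 − 13 + 4 = 6.
GR = (1 − 1/5) × 6² / 16 = 0.8 × 36 / 16 = 1.8 dB.
Output = 15 − 1.8 = 13.2 dBu.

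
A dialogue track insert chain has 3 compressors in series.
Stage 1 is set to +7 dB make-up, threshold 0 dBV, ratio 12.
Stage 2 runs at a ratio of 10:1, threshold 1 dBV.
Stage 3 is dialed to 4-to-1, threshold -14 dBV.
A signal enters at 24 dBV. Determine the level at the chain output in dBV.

Stage 1: 24 dB above 0 dBV, reduced 12:1 to 2 dB above → 2 dBV; +7 dB make-up → 9 dBV.
Stage 2: 8 dB above 1 dBV, reduced 10:1 to 0.8 dB above → 1.8 dBV.
Stage 3: overshoot 15.8 dB → 15.8/4 = 3.95 dB → -10.05 dBV.

-10.05 dBV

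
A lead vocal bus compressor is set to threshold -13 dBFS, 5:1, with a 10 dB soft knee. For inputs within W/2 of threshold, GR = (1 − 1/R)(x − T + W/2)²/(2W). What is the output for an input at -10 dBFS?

-12.56 dBFS

x − T + W/2 = -10 − (-13) + 5 = 8.
GR = (1 − 1/5) × 8² / 20 = 0.8 × 64 / 20 = 2.56 dB.
Output = -10 − 2.56 = -12.56 dBFS.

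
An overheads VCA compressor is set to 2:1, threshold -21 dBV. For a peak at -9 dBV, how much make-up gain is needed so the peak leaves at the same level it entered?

6 dB

Overshoot 12 dB → 12/2 = 6 dB after compression, so the compressed level is -21 + 6 = -15 dBV.
Make-up = target − compressed = -9 − (-15) = 6 dB.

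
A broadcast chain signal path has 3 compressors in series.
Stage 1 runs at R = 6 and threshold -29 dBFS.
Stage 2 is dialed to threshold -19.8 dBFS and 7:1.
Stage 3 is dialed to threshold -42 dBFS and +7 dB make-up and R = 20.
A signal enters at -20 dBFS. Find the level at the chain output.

-34.275 dBFS

Stage 1: -20 dBFS is 9 dB over -29 dBFS; at 6:1 that becomes 1.5 dB over, giving -27.5 dBFS.
Stage 2: below threshold (-27.5 ≤ -19.8); passes unchanged; output -27.5 dBFS.
Stage 3: -27.5 dBFS is 14.5 dB over -42 dBFS; at 20:1 that becomes 0.725 dB over, giving -41.275 dBFS; +7 dB make-up → -34.275 dBFS.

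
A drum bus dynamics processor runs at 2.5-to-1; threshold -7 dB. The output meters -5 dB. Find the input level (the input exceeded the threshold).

-2 dB

That's 2 dB above the -7 dB threshold.
Before 2.5:1 compression the overshoot was 2 × 2.5 = 5 dB, so input = -7 + 5 = -2 dB.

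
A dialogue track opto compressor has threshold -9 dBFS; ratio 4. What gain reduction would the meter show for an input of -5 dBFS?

3 dB

Overshoot = -5 − (-9) = 4 dB.
After 4:1 compression the overshoot becomes 4/4 = 1 dB.
So the signal is attenuated by 4 − 1 = 3 dB.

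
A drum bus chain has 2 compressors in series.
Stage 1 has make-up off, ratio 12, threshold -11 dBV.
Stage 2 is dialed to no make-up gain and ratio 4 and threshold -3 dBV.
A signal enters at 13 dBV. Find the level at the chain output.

-9 dBV

Stage 1: 24 dB above -11 dBV, reduced 12:1 to 2 dB above → -9 dBV.
Stage 2: -9 dBV ≤ -3 dBV, so stage 2 doesn't engage; output -9 dBV.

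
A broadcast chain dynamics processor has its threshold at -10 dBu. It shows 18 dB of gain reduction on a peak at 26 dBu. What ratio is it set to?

2:1

Input overshoot = 26 − (-10) = 36 dB.
Output overshoot = 36 − 18 = 18 dB.
Ratio = input overshoot / output overshoot = 36 / 18 = 2.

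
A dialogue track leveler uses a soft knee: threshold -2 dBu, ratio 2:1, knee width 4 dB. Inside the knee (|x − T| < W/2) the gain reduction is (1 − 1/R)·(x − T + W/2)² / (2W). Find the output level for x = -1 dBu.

-1.5625 dBu

x − T + W/2 = -1 − (-2) + 2 = 3.
GR = (1 − 1/2) × 3² / 8 = 0.5 × 9 / 8 = 0.5625 dB.
Output = -1 − 0.5625 = -1.5625 dBu.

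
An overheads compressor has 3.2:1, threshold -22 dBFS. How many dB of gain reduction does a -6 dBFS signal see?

Overshoot = -6 − (-22) = 16 dB.
At 3.2:1, output sits 16/3.2 = 5 dB above threshold.
Gain reduction = 16 − 5 = 11 dB.

11 dB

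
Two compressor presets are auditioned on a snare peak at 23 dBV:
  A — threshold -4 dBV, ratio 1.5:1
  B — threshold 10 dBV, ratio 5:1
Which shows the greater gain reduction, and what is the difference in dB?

B, by 1.4 dB

A: GR = 27 − 27/1.5 = 9 dB.
B: GR = 13 − 13/5 = 10.4 dB.
B applies 1.4 dB more gain reduction.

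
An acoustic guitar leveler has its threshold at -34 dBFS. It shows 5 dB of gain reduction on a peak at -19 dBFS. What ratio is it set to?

Input overshoot = -19 − (-34) = 15 dB.
Output overshoot = 15 − 5 = 10 dB.
Ratio = input overshoot / output overshoot = 15 / 10 = 1.5.

1.5:1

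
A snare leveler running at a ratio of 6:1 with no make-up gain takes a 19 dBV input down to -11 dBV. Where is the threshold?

-17 dBV

Gain reduction = 19 − (-11) = 30 dB; output overshoot = GR / (R − 1) = 30 / 5 = 6 dB.
Threshold = output − output overshoot = -11 − 6 = -17 dBV.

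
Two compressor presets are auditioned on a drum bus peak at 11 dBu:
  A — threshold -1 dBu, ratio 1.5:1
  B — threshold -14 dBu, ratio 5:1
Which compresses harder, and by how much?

A: GR = 12 − 12/1.5 = 4 dB.
B: GR = 25 − 25/5 = 20 dB.
B reduces 16 dB more.

B, by 16 dB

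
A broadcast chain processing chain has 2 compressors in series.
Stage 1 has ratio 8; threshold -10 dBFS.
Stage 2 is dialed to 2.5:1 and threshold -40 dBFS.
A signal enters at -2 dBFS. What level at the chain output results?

-27.6 dBFS

Stage 1: -2 dBFS is 8 dB over -10 dBFS; at 8:1 that becomes 1 dB over, giving -9 dBFS.
Stage 2: overshoot 31 dB → 31/2.5 = 12.4 dB → -27.6 dBFS.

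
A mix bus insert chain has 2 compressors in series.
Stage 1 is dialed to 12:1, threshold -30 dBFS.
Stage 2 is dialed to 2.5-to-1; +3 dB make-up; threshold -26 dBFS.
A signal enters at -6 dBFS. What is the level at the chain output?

-25 dBFS

Stage 1: 24 dB above -30 dBFS, reduced 12:1 to 2 dB above → -28 dBFS.
Stage 2: below threshold (-28 ≤ -26); passes unchanged; make-up brings it to -25 dBFS.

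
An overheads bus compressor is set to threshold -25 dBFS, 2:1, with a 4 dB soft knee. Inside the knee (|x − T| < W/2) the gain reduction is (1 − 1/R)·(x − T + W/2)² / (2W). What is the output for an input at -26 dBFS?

-26.0625 dBFS

x − T + W/2 = -26 − (-25) + 2 = 1.
GR = (1 − 1/2) × 1² / 8 = 0.5 × 1 / 8 = 0.0625 dB.
Output = -26 − 0.0625 = -26.0625 dBFS.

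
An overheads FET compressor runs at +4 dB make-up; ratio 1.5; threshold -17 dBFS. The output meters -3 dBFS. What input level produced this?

Stripping the +4 dB make-up gives -7 dBFS at the gain stage.
The compressed level sits -7 − (-17) = 10 dB over threshold.
Undo the ratio: input overshoot = 10 × 1.5 = 15 dB, giving input = -2 dBFS.

-2 dBFS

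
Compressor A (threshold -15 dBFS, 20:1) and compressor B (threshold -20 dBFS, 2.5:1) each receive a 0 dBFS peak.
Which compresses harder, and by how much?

A, by 2.25 dB

A: overshoot 15 dB → output overshoot 0.75 dB → GR 14.25 dB.
B: overshoot 20 dB → output overshoot 8 dB → GR 12 dB.
A applies 2.25 dB more gain reduction.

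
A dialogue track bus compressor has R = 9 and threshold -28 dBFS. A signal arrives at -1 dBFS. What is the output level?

-25 dBFS

Overshoot: -1 − (-28) = 27 dB.
The 27 dB excess becomes 3 dB after 9:1 reduction.
That puts the output at -25 dBFS.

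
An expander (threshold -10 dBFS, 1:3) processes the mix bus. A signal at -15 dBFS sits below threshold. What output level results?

Below threshold, a 1:3 expander applies gain = (3−1)×(T − x) of attenuation.
(3−1) × 5 = 10 dB, so output = -15 − 10 = -25 dBFS.

-25 dBFS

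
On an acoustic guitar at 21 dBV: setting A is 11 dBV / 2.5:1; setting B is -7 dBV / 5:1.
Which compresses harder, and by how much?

B, by 16.4 dB

A: GR = 10 − 10/2.5 = 6 dB.
B: GR = 28 − 28/5 = 22.4 dB.
B reduces 16.4 dB more.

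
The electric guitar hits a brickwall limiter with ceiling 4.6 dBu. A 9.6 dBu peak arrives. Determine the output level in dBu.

At ∞:1, everything above 4.6 dBu is held at the ceiling.

4.6 dBu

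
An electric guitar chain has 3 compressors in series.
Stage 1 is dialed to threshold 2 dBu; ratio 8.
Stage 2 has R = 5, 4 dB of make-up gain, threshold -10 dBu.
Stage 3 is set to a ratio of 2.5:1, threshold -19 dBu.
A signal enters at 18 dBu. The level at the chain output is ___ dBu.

Stage 1: overshoot 16 dB → 16/8 = 2 dB → 4 dBu.
Stage 2: overshoot 14 dB → 14/5 = 2.8 dB → -7.2 dBu; +4 dB make-up → -3.2 dBu.
Stage 3: -3.2 dBu is 15.8 dB over -19 dBu; at 2.5:1 that becomes 6.32 dB over, giving -12.68 dBu.

-12.68 dBu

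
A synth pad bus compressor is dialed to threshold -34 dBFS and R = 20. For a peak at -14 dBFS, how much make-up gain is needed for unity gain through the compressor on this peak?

19 dB

Overshoot 20 dB → 20/20 = 1 dB after compression, so the compressed level is -34 + 1 = -33 dBFS.
Make-up = target − compressed = -14 − (-33) = 19 dB.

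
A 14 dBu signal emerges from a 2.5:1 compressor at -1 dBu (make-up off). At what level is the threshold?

Input is 25 dB above T (since output overshoot × R = input overshoot: (-1 − T)·2.5 = 14 − T gives T = -11 dBu).
Check: -11 + (14 − (-11))/2.5 = -11 + 10 = -1 dBu. ✓

-11 dBu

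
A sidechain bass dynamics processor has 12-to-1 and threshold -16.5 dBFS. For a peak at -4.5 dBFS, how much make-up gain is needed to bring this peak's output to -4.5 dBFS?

11 dB

Overshoot 12 dB → 12/12 = 1 dB after compression, so the compressed level is -16.5 + 1 = -15.5 dBFS.
Make-up = target − compressed = -4.5 − (-15.5) = 11 dB.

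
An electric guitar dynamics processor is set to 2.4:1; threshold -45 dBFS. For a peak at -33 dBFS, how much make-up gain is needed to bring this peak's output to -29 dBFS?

Without make-up, output = threshold + overshoot/2.4 = -45 + 5 = -40 dBFS.
Gap to target: 11 dB.

11 dB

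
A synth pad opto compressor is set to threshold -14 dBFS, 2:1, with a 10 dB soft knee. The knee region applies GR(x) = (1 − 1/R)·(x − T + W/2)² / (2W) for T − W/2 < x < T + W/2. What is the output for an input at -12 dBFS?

-13.225 dBFS

x − T + W/2 = -12 − (-14) + 5 = 7.
GR = (1 − 1/2) × 7² / 20 = 0.5 × 49 / 20 = 1.225 dB.
Output = -12 − 1.225 = -13.225 dBFS.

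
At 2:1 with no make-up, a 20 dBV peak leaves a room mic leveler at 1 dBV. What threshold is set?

Gain reduction = 20 − 1 = 19 dB; output overshoot = GR / (R − 1) = 19 / 1 = 19 dB.
Threshold = output − output overshoot = 1 − 19 = -18 dBV.

-18 dBV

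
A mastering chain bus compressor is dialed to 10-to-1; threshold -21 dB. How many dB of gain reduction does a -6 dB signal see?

13.5 dB

The signal is 15 dB above threshold.
At 10:1, output sits 15/10 = 1.5 dB above threshold.
So the signal is attenuated by 15 − 1.5 = 13.5 dB.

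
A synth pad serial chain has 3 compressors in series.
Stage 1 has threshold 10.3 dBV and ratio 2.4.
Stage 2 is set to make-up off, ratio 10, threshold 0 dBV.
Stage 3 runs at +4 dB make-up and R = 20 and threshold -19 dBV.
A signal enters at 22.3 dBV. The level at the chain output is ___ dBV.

-13.9735 dBV

Stage 1: 12 dB above 10.3 dBV, reduced 2.4:1 to 5 dB above → 15.3 dBV.
Stage 2: 15.3 dBV is 15.3 dB over 0 dBV; at 10:1 that becomes 1.53 dB over, giving 1.53 dBV.
Stage 3: overshoot 20.53 dB → 20.53/20 = 1.0265 dB → -17.9735 dBV; +4 dB make-up → -13.9735 dBV.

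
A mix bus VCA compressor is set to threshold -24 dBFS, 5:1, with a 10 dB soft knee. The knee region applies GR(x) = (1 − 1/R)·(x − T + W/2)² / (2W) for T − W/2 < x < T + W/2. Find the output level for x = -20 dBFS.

x − T + W/2 = -20 − (-24) + 5 = 9.
GR = (1 − 1/5) × 9² / 20 = 0.8 × 81 / 20 = 3.24 dB.
Output = -20 − 3.24 = -23.24 dBFS.

-23.24 dBFS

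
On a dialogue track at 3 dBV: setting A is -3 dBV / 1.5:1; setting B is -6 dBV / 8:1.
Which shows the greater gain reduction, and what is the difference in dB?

A: overshoot 6 dB → output overshoot 4 dB → GR 2 dB.
B: overshoot 9 dB → output overshoot 1.125 dB → GR 7.875 dB.
Difference: 5.875 dB in favour of B.

B, by 5.875 dB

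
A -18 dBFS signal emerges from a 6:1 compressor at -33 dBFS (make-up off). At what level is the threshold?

-36 dBFS

Let T be the threshold. Output overshoot = (input overshoot)/R, so -33 − T = (-18 − T)/6.
6·(-33 − T) = -18 − T → 5·T = -198 − (-18) = -180.
T = -180/5 = -36 dBFS.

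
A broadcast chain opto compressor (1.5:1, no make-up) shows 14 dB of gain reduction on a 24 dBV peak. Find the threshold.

Gain reduction = 24 − 10 = 14 dB; output overshoot = GR / (R − 1) = 14 / 0.5 = 28 dB.
Threshold = output − output overshoot = 10 − 28 = -18 dBV.

-18 dBV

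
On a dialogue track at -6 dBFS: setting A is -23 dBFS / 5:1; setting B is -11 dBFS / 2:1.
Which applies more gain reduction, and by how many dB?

A: GR = 17 − 17/5 = 13.6 dB.
B: GR = 5 − 5/2 = 2.5 dB.
A applies 11.1 dB more gain reduction.

A, by 11.1 dB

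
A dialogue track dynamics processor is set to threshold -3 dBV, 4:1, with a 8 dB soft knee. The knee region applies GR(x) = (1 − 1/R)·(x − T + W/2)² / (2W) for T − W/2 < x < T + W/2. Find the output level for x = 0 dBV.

x − T + W/2 = 0 − (-3) + 4 = 7.
GR = (1 − 1/4) × 7² / 16 = 0.75 × 49 / 16 = 2.296875 dB.
Output = 0 − 2.296875 = -2.296875 dBV.

-2.296875 dBV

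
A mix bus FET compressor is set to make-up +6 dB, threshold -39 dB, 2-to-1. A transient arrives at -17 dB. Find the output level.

-17 dB sits 22 dB over threshold.
The 22 dB excess becomes 11 dB after 2:1 reduction.
Output = -39 + 11 = -28 dB; make-up adds 6 dB, giving -22 dB.

-22 dB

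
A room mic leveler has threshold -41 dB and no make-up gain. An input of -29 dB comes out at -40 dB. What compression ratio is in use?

12:1

Input overshoot = -29 − (-41) = 12 dB; output overshoot = -40 − (-41) = 1 dB.
Ratio = 12 / 1 = 12.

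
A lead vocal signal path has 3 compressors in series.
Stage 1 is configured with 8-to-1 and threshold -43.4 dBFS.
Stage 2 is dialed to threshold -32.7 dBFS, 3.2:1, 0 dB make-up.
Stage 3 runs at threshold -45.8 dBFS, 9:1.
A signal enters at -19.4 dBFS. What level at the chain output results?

Stage 1: overshoot 24 dB → 24/8 = 3 dB → -40.4 dBFS.
Stage 2: below threshold (-40.4 ≤ -32.7); passes unchanged; output -40.4 dBFS.
Stage 3: overshoot 5.4 dB → 5.4/9 = 0.6 dB → -45.2 dBFS.

-45.2 dBFS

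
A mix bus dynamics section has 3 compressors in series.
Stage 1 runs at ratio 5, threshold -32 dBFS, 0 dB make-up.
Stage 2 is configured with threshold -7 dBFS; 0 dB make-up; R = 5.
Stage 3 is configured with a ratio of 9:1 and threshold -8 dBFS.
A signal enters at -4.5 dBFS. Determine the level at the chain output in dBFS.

-26.5 dBFS

Stage 1: -4.5 dBFS is 27.5 dB over -32 dBFS; at 5:1 that becomes 5.5 dB over, giving -26.5 dBFS.
Stage 2: below threshold (-26.5 ≤ -7); passes unchanged; output -26.5 dBFS.
Stage 3: below threshold (-26.5 ≤ -8); passes unchanged; output -26.5 dBFS.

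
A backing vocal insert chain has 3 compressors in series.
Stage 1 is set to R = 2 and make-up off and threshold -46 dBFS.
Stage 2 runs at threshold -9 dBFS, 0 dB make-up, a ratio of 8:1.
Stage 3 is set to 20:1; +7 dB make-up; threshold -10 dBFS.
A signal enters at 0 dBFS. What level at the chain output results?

-16 dBFS

Stage 1: 46 dB above -46 dBFS, reduced 2:1 to 23 dB above → -23 dBFS.
Stage 2: -23 dBFS ≤ -9 dBFS, so stage 2 doesn't engage; output -23 dBFS.
Stage 3: -23 dBFS is at or below the -10 dBFS threshold — no compression; make-up brings it to -16 dBFS.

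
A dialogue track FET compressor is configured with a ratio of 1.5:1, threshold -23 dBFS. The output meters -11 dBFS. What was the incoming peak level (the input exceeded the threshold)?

The compressed level sits -11 − (-23) = 12 dB over threshold.
Input overshoot = R × output overshoot = 18 dB → input = -23 + 18 = -5 dBFS.

-5 dBFS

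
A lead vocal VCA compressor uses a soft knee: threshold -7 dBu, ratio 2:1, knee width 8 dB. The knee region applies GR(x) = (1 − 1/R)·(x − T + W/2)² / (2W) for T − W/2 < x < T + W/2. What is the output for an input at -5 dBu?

x − T + W/2 = -5 − (-7) + 4 = 6.
GR = (1 − 1/2) × 6² / 16 = 0.5 × 36 / 16 = 1.125 dB.
Output = -5 − 1.125 = -6.125 dBu.

-6.125 dBu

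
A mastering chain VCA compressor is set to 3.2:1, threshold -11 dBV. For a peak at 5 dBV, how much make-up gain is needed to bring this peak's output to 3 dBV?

Without make-up, output = threshold + overshoot/3.2 = -11 + 5 = -6 dBV.
Gap to target: 9 dB.

9 dB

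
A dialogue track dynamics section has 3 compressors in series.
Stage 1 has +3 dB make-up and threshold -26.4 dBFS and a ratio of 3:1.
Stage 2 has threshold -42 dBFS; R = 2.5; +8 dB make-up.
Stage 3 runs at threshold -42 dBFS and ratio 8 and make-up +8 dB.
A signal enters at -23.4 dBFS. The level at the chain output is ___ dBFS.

Stage 1: overshoot 3 dB → 3/3 = 1 dB → -25.4 dBFS; +3 dB make-up → -22.4 dBFS.
Stage 2: overshoot 19.6 dB → 19.6/2.5 = 7.84 dB → -34.16 dBFS; +8 dB make-up → -26.16 dBFS.
Stage 3: 15.84 dB above -42 dBFS, reduced 8:1 to 1.98 dB above → -40.02 dBFS; +8 dB make-up → -32.02 dBFS.

-32.02 dBFS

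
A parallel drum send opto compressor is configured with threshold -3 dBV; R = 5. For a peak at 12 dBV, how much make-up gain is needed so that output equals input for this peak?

12 dB

Without make-up, output = threshold + overshoot/5 = -3 + 3 = 0 dBV.
Gap to target: 12 dB.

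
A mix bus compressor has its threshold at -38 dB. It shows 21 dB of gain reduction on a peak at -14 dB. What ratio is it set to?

8:1

Input overshoot = -14 − (-38) = 24 dB.
Output overshoot = 24 − 21 = 3 dB.
Ratio = input overshoot / output overshoot = 24 / 3 = 8.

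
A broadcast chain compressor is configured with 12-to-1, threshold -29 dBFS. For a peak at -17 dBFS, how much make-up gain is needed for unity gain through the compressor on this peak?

Without make-up, output = threshold + overshoot/12 = -29 + 1 = -28 dBFS.
Gap to target: 11 dB.

11 dB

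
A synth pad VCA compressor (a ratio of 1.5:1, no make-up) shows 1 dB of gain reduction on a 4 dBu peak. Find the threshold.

Let T be the threshold. Output overshoot = (input overshoot)/R, so 3 − T = (4 − T)/1.5.
1.5·(3 − T) = 4 − T → 0.5·T = 4.5 − 4 = 0.5.
T = 0.5/0.5 = 1 dBu.

1 dBu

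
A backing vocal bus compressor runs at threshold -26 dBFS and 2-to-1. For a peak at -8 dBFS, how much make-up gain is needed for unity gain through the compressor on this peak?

Overshoot 18 dB → 18/2 = 9 dB after compression, so the compressed level is -26 + 9 = -17 dBFS.
Make-up = target − compressed = -8 − (-17) = 9 dB.

9 dB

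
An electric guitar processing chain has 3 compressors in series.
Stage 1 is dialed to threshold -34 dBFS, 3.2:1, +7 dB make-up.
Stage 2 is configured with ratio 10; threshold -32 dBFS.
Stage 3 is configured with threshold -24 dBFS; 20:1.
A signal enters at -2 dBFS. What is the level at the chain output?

Stage 1: overshoot 32 dB → 32/3.2 = 10 dB → -24 dBFS; +7 dB make-up → -17 dBFS.
Stage 2: overshoot 15 dB → 15/10 = 1.5 dB → -30.5 dBFS.
Stage 3: -30.5 dBFS ≤ -24 dBFS, so stage 3 doesn't engage; output -30.5 dBFS.

-30.5 dBFS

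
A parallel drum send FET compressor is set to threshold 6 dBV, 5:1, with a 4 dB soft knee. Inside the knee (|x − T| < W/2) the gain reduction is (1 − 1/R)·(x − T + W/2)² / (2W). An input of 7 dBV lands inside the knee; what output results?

x − T + W/2 = 7 − 6 + 2 = 3.
GR = (1 − 1/5) × 3² / 8 = 0.8 × 9 / 8 = 0.9 dB.
Output = 7 − 0.9 = 6.1 dBV.

6.1 dBV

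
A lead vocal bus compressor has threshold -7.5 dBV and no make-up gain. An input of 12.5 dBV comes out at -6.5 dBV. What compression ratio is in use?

Input overshoot = 12.5 − (-7.5) = 20 dB; output overshoot = -6.5 − (-7.5) = 1 dB.
Ratio = 20 / 1 = 20.

20:1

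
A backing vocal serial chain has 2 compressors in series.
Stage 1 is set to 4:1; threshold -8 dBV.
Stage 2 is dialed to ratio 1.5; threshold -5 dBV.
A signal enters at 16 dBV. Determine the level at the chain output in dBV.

-3 dBV

Stage 1: 16 dBV is 24 dB over -8 dBV; at 4:1 that becomes 6 dB over, giving -2 dBV.
Stage 2: 3 dB above -5 dBV, reduced 1.5:1 to 2 dB above → -3 dBV.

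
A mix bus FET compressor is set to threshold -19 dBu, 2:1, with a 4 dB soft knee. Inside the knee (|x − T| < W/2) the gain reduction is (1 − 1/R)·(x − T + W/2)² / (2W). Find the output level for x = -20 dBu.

x − T + W/2 = -20 − (-19) + 2 = 1.
GR = (1 − 1/2) × 1² / 8 = 0.5 × 1 / 8 = 0.0625 dB.
Output = -20 − 0.0625 = -20.0625 dBu.

-20.0625 dBu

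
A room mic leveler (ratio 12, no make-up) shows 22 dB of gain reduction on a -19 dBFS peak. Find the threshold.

-43 dBFS

Gain reduction = -19 − (-41) = 22 dB; output overshoot = GR / (R − 1) = 22 / 11 = 2 dB.
Threshold = output − output overshoot = -41 − 2 = -43 dBFS.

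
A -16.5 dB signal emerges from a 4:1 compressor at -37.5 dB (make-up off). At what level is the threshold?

Input is 28 dB above T (since output overshoot × R = input overshoot: (-37.5 − T)·4 = -16.5 − T gives T = -44.5 dB).
Check: -44.5 + (-16.5 − (-44.5))/4 = -44.5 + 7 = -37.5 dB. ✓

-44.5 dB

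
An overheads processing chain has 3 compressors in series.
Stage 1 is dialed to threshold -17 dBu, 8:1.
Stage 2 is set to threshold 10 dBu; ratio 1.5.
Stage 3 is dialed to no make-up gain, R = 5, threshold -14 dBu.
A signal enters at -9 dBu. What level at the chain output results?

Stage 1: 8 dB above -17 dBu, reduced 8:1 to 1 dB above → -16 dBu.
Stage 2: -16 dBu ≤ 10 dBu, so stage 2 doesn't engage; output -16 dBu.
Stage 3: below threshold (-16 ≤ -14); passes unchanged; output -16 dBu.

-16 dBu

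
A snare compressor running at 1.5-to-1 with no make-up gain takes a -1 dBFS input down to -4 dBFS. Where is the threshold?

-10 dBFS

Gain reduction = -1 − (-4) = 3 dB; output overshoot = GR / (R − 1) = 3 / 0.5 = 6 dB.
Threshold = output − output overshoot = -4 − 6 = -10 dBFS.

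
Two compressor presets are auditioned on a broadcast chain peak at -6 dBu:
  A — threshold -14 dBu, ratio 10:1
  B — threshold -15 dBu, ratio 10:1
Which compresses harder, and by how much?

B, by 0.9 dB

A: overshoot 8 dB → output overshoot 0.8 dB → GR 7.2 dB.
B: overshoot 9 dB → output overshoot 0.9 dB → GR 8.1 dB.
B reduces 0.9 dB more.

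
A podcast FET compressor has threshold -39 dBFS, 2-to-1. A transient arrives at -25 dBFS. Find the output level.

-25 dBFS sits 14 dB over threshold.
The 14 dB excess becomes 7 dB after 2:1 reduction.
So the level is -39 + 7 = -32 dBFS.

-32 dBFS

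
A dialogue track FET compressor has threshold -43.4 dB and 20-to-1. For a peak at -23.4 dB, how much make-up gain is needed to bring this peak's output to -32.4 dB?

The peak compresses to -43.4 + 20/20 = -42.4 dB.
To reach -32.4 dB requires -32.4 − (-42.4) = 10 dB of make-up.

10 dB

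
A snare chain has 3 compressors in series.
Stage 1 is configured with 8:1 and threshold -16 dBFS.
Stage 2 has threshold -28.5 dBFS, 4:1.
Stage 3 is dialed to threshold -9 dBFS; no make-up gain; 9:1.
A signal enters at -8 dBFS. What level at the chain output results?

Stage 1: overshoot 8 dB → 8/8 = 1 dB → -15 dBFS.
Stage 2: 13.5 dB above -28.5 dBFS, reduced 4:1 to 3.375 dB above → -25.125 dBFS.
Stage 3: -25.125 dBFS is at or below the -9 dBFS threshold — no compression; output -25.125 dBFS.

-25.125 dBFS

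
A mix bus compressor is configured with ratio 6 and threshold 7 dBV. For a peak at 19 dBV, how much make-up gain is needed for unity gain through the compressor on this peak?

Overshoot 12 dB → 12/6 = 2 dB after compression, so the compressed level is 7 + 2 = 9 dBV.
Make-up = target − compressed = 19 − 9 = 10 dB.

10 dB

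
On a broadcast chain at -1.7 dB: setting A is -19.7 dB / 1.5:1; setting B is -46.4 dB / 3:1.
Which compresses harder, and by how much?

B, by 23.8 dB

A: 18 dB over, compressed to 12 dB over, so 6 dB of GR.
B: 44.7 dB over, compressed to 14.9 dB over, so 29.8 dB of GR.
B reduces 23.8 dB more.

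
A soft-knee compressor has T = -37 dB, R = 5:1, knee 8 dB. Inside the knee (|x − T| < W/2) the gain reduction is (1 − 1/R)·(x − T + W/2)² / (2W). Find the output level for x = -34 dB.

x − T + W/2 = -34 − (-37) + 4 = 7.
GR = (1 − 1/5) × 7² / 16 = 0.8 × 49 / 16 = 2.45 dB.
Output = -34 − 2.45 = -36.45 dB.

-36.45 dB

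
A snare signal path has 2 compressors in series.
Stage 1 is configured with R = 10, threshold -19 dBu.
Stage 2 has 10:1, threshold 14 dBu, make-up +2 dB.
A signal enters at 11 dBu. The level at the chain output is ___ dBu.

-14 dBu

Stage 1: 30 dB above -19 dBu, reduced 10:1 to 3 dB above → -16 dBu.
Stage 2: -16 dBu is at or below the 14 dBu threshold — no compression; make-up brings it to -14 dBu.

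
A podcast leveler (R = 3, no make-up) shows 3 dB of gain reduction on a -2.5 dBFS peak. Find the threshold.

Let T be the threshold. Output overshoot = (input overshoot)/R, so -5.5 − T = (-2.5 − T)/3.
3·(-5.5 − T) = -2.5 − T → 2·T = -16.5 − (-2.5) = -14.
T = -14/2 = -7 dBFS.

-7 dBFS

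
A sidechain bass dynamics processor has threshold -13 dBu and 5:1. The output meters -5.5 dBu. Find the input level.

24.5 dBu

The compressed level sits -5.5 − (-13) = 7.5 dB over threshold.
Undo the ratio: input overshoot = 7.5 × 5 = 37.5 dB, giving input = 24.5 dBu.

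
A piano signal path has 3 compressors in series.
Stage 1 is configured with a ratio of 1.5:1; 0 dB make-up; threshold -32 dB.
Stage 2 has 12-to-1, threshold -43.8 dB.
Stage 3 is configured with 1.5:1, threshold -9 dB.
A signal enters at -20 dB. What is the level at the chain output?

Stage 1: overshoot 12 dB → 12/1.5 = 8 dB → -24 dB.
Stage 2: -24 dB is 19.8 dB over -43.8 dB; at 12:1 that becomes 1.65 dB over, giving -42.15 dB.
Stage 3: below threshold (-42.15 ≤ -9); passes unchanged; output -42.15 dB.

-42.15 dB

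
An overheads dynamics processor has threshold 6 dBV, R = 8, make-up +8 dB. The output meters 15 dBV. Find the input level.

Remove make-up: 15 − 8 = 7 dBV.
The compressed level sits 7 − 6 = 1 dB over threshold.
Before 8:1 compression the overshoot was 1 × 8 = 8 dB, so input = 6 + 8 = 14 dBV.

14 dBV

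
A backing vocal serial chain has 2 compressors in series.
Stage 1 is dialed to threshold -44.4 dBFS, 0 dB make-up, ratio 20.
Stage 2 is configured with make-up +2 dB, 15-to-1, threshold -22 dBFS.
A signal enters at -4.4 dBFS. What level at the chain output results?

Stage 1: -4.4 dBFS is 40 dB over -44.4 dBFS; at 20:1 that becomes 2 dB over, giving -42.4 dBFS.
Stage 2: below threshold (-42.4 ≤ -22); passes unchanged; make-up brings it to -40.4 dBFS.

-40.4 dBFS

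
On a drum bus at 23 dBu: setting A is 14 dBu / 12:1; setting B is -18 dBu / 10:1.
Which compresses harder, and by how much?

A: GR = 9 − 9/12 = 8.25 dB.
B: GR = 41 − 41/10 = 36.9 dB.
B applies 28.65 dB more gain reduction.

B, by 28.65 dB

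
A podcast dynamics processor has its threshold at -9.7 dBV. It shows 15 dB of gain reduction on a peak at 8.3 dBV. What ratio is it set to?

6:1

Input overshoot = 8.3 − (-9.7) = 18 dB.
Output overshoot = 18 − 15 = 3 dB.
Ratio = input overshoot / output overshoot = 18 / 3 = 6.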